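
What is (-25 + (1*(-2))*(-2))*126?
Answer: -2646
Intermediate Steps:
(-25 + (1*(-2))*(-2))*126 = (-25 - 2*(-2))*126 = (-25 + 4)*126 = -21*126 = -2646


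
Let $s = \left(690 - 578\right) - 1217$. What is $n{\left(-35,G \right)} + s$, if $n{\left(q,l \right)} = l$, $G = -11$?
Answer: $-1116$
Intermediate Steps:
$s = -1105$ ($s = 112 - 1217 = -1105$)
$n{\left(-35,G \right)} + s = -11 - 1105 = -1116$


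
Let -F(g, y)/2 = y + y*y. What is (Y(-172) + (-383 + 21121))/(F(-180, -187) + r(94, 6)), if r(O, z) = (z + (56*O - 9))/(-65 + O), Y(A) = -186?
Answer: -596008/2012095 ≈ -0.29621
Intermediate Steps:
F(g, y) = -2*y - 2*y² (F(g, y) = -2*(y + y*y) = -2*(y + y²) = -2*y - 2*y²)
r(O, z) = (-9 + z + 56*O)/(-65 + O) (r(O, z) = (z + (-9 + 56*O))/(-65 + O) = (-9 + z + 56*O)/(-65 + O))
(Y(-172) + (-383 + 21121))/(F(-180, -187) + r(94, 6)) = (-186 + (-383 + 21121))/(-2*(-187)*(1 - 187) + (-9 + 6 + 56*94)/(-65 + 94)) = (-186 + 20738)/(-2*(-187)*(-186) + (-9 + 6 + 5264)/29) = 20552/(-69564 + (1/29)*5261) = 20552/(-69564 + 5261/29) = 20552/(-2012095/29) = 20552*(-29/2012095) = -596008/2012095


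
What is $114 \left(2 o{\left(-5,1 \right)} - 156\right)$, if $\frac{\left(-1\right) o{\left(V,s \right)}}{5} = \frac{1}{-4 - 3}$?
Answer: $- \frac{123348}{7} \approx -17621.0$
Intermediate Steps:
$o{\left(V,s \right)} = \frac{5}{7}$ ($o{\left(V,s \right)} = - \frac{5}{-4 - 3} = - \frac{5}{-7} = \left(-5\right) \left(- \frac{1}{7}\right) = \frac{5}{7}$)
$114 \left(2 o{\left(-5,1 \right)} - 156\right) = 114 \left(2 \cdot \frac{5}{7} - 156\right) = 114 \left(\frac{10}{7} - 156\right) = 114 \left(- \frac{1082}{7}\right) = - \frac{123348}{7}$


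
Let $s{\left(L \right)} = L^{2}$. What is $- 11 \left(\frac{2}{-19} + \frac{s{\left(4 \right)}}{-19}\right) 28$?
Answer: $\frac{5544}{19} \approx 291.79$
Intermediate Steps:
$- 11 \left(\frac{2}{-19} + \frac{s{\left(4 \right)}}{-19}\right) 28 = - 11 \left(\frac{2}{-19} + \frac{4^{2}}{-19}\right) 28 = - 11 \left(2 \left(- \frac{1}{19}\right) + 16 \left(- \frac{1}{19}\right)\right) 28 = - 11 \left(- \frac{2}{19} - \frac{16}{19}\right) 28 = \left(-11\right) \left(- \frac{18}{19}\right) 28 = \frac{198}{19} \cdot 28 = \frac{5544}{19}$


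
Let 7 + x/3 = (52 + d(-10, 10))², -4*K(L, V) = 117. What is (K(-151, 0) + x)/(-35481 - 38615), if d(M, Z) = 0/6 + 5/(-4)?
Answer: -122823/1185536 ≈ -0.10360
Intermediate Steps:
d(M, Z) = -5/4 (d(M, Z) = 0*(⅙) + 5*(-¼) = 0 - 5/4 = -5/4)
K(L, V) = -117/4 (K(L, V) = -¼*117 = -117/4)
x = 123291/16 (x = -21 + 3*(52 - 5/4)² = -21 + 3*(203/4)² = -21 + 3*(41209/16) = -21 + 123627/16 = 123291/16 ≈ 7705.7)
(K(-151, 0) + x)/(-35481 - 38615) = (-117/4 + 123291/16)/(-35481 - 38615) = (122823/16)/(-74096) = (122823/16)*(-1/74096) = -122823/1185536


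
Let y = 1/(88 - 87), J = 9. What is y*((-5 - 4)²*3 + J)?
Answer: 252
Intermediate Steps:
y = 1 (y = 1/1 = 1)
y*((-5 - 4)²*3 + J) = 1*((-5 - 4)²*3 + 9) = 1*((-9)²*3 + 9) = 1*(81*3 + 9) = 1*(243 + 9) = 1*252 = 252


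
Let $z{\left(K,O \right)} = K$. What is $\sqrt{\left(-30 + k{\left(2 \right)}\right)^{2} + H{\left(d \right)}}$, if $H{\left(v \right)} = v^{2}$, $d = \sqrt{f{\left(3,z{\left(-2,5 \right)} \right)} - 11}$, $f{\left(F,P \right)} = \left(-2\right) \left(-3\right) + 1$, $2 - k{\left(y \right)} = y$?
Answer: $8 \sqrt{14} \approx 29.933$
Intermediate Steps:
$k{\left(y \right)} = 2 - y$
$f{\left(F,P \right)} = 7$ ($f{\left(F,P \right)} = 6 + 1 = 7$)
$d = 2 i$ ($d = \sqrt{7 - 11} = \sqrt{-4} = 2 i \approx 2.0 i$)
$\sqrt{\left(-30 + k{\left(2 \right)}\right)^{2} + H{\left(d \right)}} = \sqrt{\left(-30 + \left(2 - 2\right)\right)^{2} + \left(2 i\right)^{2}} = \sqrt{\left(-30 + \left(2 - 2\right)\right)^{2} - 4} = \sqrt{\left(-30 + 0\right)^{2} - 4} = \sqrt{\left(-30\right)^{2} - 4} = \sqrt{900 - 4} = \sqrt{896} = 8 \sqrt{14}$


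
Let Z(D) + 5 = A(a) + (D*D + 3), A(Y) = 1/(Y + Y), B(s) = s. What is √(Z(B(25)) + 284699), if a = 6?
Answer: √10271595/6 ≈ 534.16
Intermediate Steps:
A(Y) = 1/(2*Y)
Z(D) = -23/12 + D² (Z(D) = -5 + ((½)/6 + (D*D + 3)) = -5 + ((½)*(⅙) + (D² + 3)) = -5 + (1/12 + (3 + D²)) = -5 + (37/12 + D²) = -23/12 + D²)
√(Z(B(25)) + 284699) = √((-23/12 + 25²) + 284699) = √((-23/12 + 625) + 284699) = √(7477/12 + 284699) = √(3423865/12) = √10271595/6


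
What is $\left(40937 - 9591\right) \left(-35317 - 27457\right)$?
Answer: $-1967713804$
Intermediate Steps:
$\left(40937 - 9591\right) \left(-35317 - 27457\right) = 31346 \left(-62774\right) = -1967713804$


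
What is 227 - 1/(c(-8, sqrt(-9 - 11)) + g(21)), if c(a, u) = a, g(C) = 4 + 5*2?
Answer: 1361/6 ≈ 226.83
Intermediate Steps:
g(C) = 14 (g(C) = 4 + 10 = 14)
227 - 1/(c(-8, sqrt(-9 - 11)) + g(21)) = 227 - 1/(-8 + 14) = 227 - 1/6 = 1361/6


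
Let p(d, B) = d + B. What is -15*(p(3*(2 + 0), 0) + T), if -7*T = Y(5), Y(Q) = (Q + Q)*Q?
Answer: 120/7 ≈ 17.143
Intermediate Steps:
p(d, B) = B + d
Y(Q) = 2*Q² (Y(Q) = (2*Q)*Q = 2*Q²)
T = -50/7 (T = -2*5²/7 = -2*25/7 = -⅐*50 = -50/7 ≈ -7.1429)
-15*(p(3*(2 + 0), 0) + T) = -15*((0 + 3*(2 + 0)) - 50/7) = -15*((0 + 3*2) - 50/7) = -15*((0 + 6) - 50/7) = -15*(6 - 50/7) = -15*(-8/7) = 120/7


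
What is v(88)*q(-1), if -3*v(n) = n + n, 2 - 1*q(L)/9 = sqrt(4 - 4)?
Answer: -1056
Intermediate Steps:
q(L) = 18 (q(L) = 18 - 9*sqrt(4 - 4) = 18 - 9*sqrt(0) = 18 - 9*0 = 18 + 0 = 18)
v(n) = -2*n/3 (v(n) = -(n + n)/3 = -2*n/3)
v(88)*q(-1) = -2/3*88*18 = -176/3*18 = -1056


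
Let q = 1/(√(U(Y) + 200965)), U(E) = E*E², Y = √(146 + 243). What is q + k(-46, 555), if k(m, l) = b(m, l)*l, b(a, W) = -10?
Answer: -5550 + (200965 + 389*√389)^(-½) ≈ -5550.0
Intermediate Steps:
Y = √389 ≈ 19.723
k(m, l) = -10*l
U(E) = E³
q = (200965 + 389*√389)^(-½) (q = 1/(√((√389)³ + 200965)) = 1/(√(389*√389 + 200965)) = 1/(√(200965 + 389*√389)) = (200965 + 389*√389)^(-½) ≈ 0.0021893)
q + k(-46, 555) = (200965 + 389*√389)^(-½) - 10*555 = (200965 + 389*√389)^(-½) - 5550 = -5550 + (200965 + 389*√389)^(-½)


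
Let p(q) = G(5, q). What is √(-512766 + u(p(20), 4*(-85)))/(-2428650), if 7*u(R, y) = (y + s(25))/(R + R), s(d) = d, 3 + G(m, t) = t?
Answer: -I*√65862114/27524700 ≈ -0.00029485*I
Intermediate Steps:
G(m, t) = -3 + t
p(q) = -3 + q
u(R, y) = (25 + y)/(14*R) (u(R, y) = ((y + 25)/(R + R))/7 = ((25 + y)/((2*R)))/7 = ((25 + y)*(1/(2*R)))/7 = ((25 + y)/(2*R))/7 = (25 + y)/(14*R))
√(-512766 + u(p(20), 4*(-85)))/(-2428650) = √(-512766 + (25 + 4*(-85))/(14*(-3 + 20)))/(-2428650) = √(-512766 + (1/14)*(25 - 340)/17)*(-1/2428650) = √(-512766 + (1/14)*(1/17)*(-315))*(-1/2428650) = √(-512766 - 45/34)*(-1/2428650) = √(-17434089/34)*(-1/2428650) = (3*I*√65862114/34)*(-1/2428650) = -I*√65862114/27524700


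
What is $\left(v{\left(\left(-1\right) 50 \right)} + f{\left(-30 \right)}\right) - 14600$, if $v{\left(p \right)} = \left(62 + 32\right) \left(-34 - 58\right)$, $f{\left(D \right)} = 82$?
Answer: $-23166$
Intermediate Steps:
$v{\left(p \right)} = -8648$ ($v{\left(p \right)} = 94 \left(-92\right) = -8648$)
$\left(v{\left(\left(-1\right) 50 \right)} + f{\left(-30 \right)}\right) - 14600 = \left(-8648 + 82\right) - 14600 = -8566 - 14600 = -23166$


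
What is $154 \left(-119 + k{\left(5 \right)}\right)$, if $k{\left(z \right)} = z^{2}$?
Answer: $-14476$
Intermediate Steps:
$154 \left(-119 + k{\left(5 \right)}\right) = 154 \left(-119 + 5^{2}\right) = 154 \left(-119 + 25\right) = 154 \left(-94\right) = -14476$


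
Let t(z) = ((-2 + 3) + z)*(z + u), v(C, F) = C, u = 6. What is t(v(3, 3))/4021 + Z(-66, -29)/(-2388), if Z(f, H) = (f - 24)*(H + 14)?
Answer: -890397/1600358 ≈ -0.55637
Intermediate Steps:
Z(f, H) = (-24 + f)*(14 + H)
t(z) = (1 + z)*(6 + z) (t(z) = ((-2 + 3) + z)*(z + 6) = (1 + z)*(6 + z))
t(v(3, 3))/4021 + Z(-66, -29)/(-2388) = (6 + 3² + 7*3)/4021 + (-336 - 24*(-29) + 14*(-66) - 29*(-66))/(-2388) = (6 + 9 + 21)*(1/4021) + (-336 + 696 - 924 + 1914)*(-1/2388) = 36*(1/4021) + 1350*(-1/2388) = 36/4021 - 225/398 = -890397/1600358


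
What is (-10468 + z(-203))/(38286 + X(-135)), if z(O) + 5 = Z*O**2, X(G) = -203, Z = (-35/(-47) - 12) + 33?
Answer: 41623367/1789901 ≈ 23.255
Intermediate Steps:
Z = 1022/47 (Z = (-35*(-1/47) - 12) + 33 = (35/47 - 12) + 33 = -529/47 + 33 = 1022/47 ≈ 21.745)
z(O) = -5 + 1022*O**2/47
(-10468 + z(-203))/(38286 + X(-135)) = (-10468 + (-5 + (1022/47)*(-203)**2))/(38286 - 203) = (-10468 + (-5 + (1022/47)*41209))/38083 = (-10468 + (-5 + 42115598/47))*(1/38083) = (-10468 + 42115363/47)*(1/38083) = (41623367/47)*(1/38083) = 41623367/1789901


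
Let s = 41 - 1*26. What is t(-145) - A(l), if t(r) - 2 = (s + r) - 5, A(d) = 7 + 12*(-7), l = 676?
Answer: -56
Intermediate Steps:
s = 15 (s = 41 - 26 = 15)
A(d) = -77 (A(d) = 7 - 84 = -77)
t(r) = 12 + r (t(r) = 2 + ((15 + r) - 5) = 2 + (10 + r) = 12 + r)
t(-145) - A(l) = (12 - 145) - 1*(-77) = -133 + 77 = -56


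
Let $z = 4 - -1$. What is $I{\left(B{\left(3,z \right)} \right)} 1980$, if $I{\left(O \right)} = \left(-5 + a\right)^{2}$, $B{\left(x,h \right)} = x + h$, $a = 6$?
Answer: $1980$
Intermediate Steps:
$z = 5$ ($z = 4 + 1 = 5$)
$B{\left(x,h \right)} = h + x$
$I{\left(O \right)} = 1$ ($I{\left(O \right)} = \left(-5 + 6\right)^{2} = 1^{2} = 1$)
$I{\left(B{\left(3,z \right)} \right)} 1980 = 1 \cdot 1980 = 1980$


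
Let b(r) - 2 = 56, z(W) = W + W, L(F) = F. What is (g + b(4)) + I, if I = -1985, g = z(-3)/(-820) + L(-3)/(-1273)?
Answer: -1005754061/521930 ≈ -1927.0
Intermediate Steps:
z(W) = 2*W
b(r) = 58 (b(r) = 2 + 56 = 58)
g = 5049/521930 (g = (2*(-3))/(-820) - 3/(-1273) = -6*(-1/820) - 3*(-1/1273) = 3/410 + 3/1273 = 5049/521930 ≈ 0.0096737)
(g + b(4)) + I = (5049/521930 + 58) - 1985 = 30276989/521930 - 1985 = -1005754061/521930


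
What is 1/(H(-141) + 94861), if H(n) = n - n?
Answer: 1/94861 ≈ 1.0542e-5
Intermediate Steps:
H(n) = 0
1/(H(-141) + 94861) = 1/(0 + 94861) = 1/94861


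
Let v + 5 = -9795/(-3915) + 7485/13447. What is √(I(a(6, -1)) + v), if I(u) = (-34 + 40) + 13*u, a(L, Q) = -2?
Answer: I*√30029958343637/1169889 ≈ 4.6842*I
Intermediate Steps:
v = -6813859/3509667 (v = -5 + (-9795/(-3915) + 7485/13447) = -5 + (-9795*(-1/3915) + 7485*(1/13447)) = -5 + (653/261 + 7485/13447) = -5 + 10734476/3509667 = -6813859/3509667 ≈ -1.9415)
I(u) = 6 + 13*u
√(I(a(6, -1)) + v) = √((6 + 13*(-2)) - 6813859/3509667) = √((6 - 26) - 6813859/3509667) = √(-20 - 6813859/3509667) = √(-77007199/3509667) = I*√30029958343637/1169889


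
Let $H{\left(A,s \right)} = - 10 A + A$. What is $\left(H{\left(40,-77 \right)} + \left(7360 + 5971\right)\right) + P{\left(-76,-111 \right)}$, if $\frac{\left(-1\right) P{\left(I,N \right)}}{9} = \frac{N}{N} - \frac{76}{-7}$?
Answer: $\frac{90050}{7} \approx 12864.0$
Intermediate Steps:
$H{\left(A,s \right)} = - 9 A$
$P{\left(I,N \right)} = - \frac{747}{7}$ ($P{\left(I,N \right)} = - 9 \left(\frac{N}{N} - \frac{76}{-7}\right) = - 9 \left(1 - - \frac{76}{7}\right) = - 9 \left(1 + \frac{76}{7}\right) = \left(-9\right) \frac{83}{7} = - \frac{747}{7}$)
$\left(H{\left(40,-77 \right)} + \left(7360 + 5971\right)\right) + P{\left(-76,-111 \right)} = \left(\left(-9\right) 40 + \left(7360 + 5971\right)\right) - \frac{747}{7} = \left(-360 + 13331\right) - \frac{747}{7} = 12971 - \frac{747}{7} = \frac{90050}{7}$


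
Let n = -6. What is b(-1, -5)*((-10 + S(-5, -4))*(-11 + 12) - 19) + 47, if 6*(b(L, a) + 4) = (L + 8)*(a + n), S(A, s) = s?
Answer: 1205/2 ≈ 602.50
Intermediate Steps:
b(L, a) = -4 + (-6 + a)*(8 + L)/6 (b(L, a) = -4 + ((L + 8)*(a - 6))/6 = -4 + ((8 + L)*(-6 + a))/6 = -4 + ((-6 + a)*(8 + L))/6 = -4 + (-6 + a)*(8 + L)/6)
b(-1, -5)*((-10 + S(-5, -4))*(-11 + 12) - 19) + 47 = (-12 - 1*(-1) + (4/3)*(-5) + (⅙)*(-1)*(-5))*((-10 - 4)*(-11 + 12) - 19) + 47 = (-12 + 1 - 20/3 + ⅚)*(-14*1 - 19) + 47 = -101*(-14 - 19)/6 + 47 = -101/6*(-33) + 47 = 1111/2 + 47 = 1205/2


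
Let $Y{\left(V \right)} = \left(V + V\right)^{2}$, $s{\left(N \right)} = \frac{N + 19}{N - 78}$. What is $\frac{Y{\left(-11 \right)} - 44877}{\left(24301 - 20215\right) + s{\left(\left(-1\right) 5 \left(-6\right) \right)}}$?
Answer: $- \frac{2130864}{196079} \approx -10.867$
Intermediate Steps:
$s{\left(N \right)} = \frac{19 + N}{-78 + N}$
$Y{\left(V \right)} = 4 V^{2}$ ($Y{\left(V \right)} = \left(2 V\right)^{2} = 4 V^{2}$)
$\frac{Y{\left(-11 \right)} - 44877}{\left(24301 - 20215\right) + s{\left(\left(-1\right) 5 \left(-6\right) \right)}} = \frac{4 \left(-11\right)^{2} - 44877}{\left(24301 - 20215\right) + \frac{19 + \left(-1\right) 5 \left(-6\right)}{-78 + \left(-1\right) 5 \left(-6\right)}} = \frac{4 \cdot 121 - 44877}{4086 + \frac{19 - -30}{-78 - -30}} = \frac{484 - 44877}{4086 + \frac{19 + 30}{-78 + 30}} = - \frac{44393}{4086 + \frac{1}{-48} \cdot 49} = - \frac{44393}{4086 - \frac{49}{48}} = - \frac{44393}{\frac{196079}{48}} = \left(-44393\right) \frac{48}{196079} = - \frac{2130864}{196079}$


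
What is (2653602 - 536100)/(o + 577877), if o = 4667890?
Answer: 235278/582863 ≈ 0.40366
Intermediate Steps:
(2653602 - 536100)/(o + 577877) = (2653602 - 536100)/(4667890 + 577877) = 2117502/5245767 = 2117502*(1/5245767) = 235278/582863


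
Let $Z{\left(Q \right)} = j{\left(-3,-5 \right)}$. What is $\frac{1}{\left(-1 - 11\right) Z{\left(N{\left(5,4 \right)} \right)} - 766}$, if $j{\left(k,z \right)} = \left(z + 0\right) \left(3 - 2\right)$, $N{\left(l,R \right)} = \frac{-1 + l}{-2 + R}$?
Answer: $- \frac{1}{706} \approx -0.0014164$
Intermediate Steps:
$N{\left(l,R \right)} = \frac{-1 + l}{-2 + R}$
$j{\left(k,z \right)} = z$ ($j{\left(k,z \right)} = z 1 = z$)
$Z{\left(Q \right)} = -5$
$\frac{1}{\left(-1 - 11\right) Z{\left(N{\left(5,4 \right)} \right)} - 766} = \frac{1}{\left(-1 - 11\right) \left(-5\right) - 766} = \frac{1}{\left(-12\right) \left(-5\right) - 766} = \frac{1}{60 - 766} = \frac{1}{-706} = - \frac{1}{706}$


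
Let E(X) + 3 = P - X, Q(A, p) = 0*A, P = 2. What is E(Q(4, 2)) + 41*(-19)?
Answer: -780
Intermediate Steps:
Q(A, p) = 0
E(X) = -1 - X (E(X) = -3 + (2 - X) = -1 - X)
E(Q(4, 2)) + 41*(-19) = (-1 - 1*0) + 41*(-19) = (-1 + 0) - 779 = -1 - 779 = -780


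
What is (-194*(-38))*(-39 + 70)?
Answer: 228532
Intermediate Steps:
(-194*(-38))*(-39 + 70) = 7372*31 = 228532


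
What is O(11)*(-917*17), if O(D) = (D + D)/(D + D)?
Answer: -15589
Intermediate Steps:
O(D) = 1 (O(D) = (2*D)/((2*D)) = (2*D)*(1/(2*D)) = 1)
O(11)*(-917*17) = 1*(-917*17) = 1*(-15589) = -15589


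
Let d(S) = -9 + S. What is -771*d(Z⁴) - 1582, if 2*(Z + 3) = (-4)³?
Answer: -1156976518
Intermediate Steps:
Z = -35 (Z = -3 + (½)*(-4)³ = -3 + (½)*(-64) = -3 - 32 = -35)
-771*d(Z⁴) - 1582 = -771*(-9 + (-35)⁴) - 1582 = -771*(-9 + 1500625) - 1582 = -771*1500616 - 1582 = -1156974936 - 1582 = -1156976518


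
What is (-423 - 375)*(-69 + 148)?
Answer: -63042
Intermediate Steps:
(-423 - 375)*(-69 + 148) = -798*79 = -63042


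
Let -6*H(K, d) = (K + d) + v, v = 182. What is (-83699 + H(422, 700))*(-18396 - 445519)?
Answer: 116790137335/3 ≈ 3.8930e+10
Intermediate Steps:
H(K, d) = -91/3 - K/6 - d/6 (H(K, d) = -((K + d) + 182)/6 = -(182 + K + d)/6 = -91/3 - K/6 - d/6)
(-83699 + H(422, 700))*(-18396 - 445519) = (-83699 + (-91/3 - ⅙*422 - ⅙*700))*(-18396 - 445519) = (-83699 + (-91/3 - 211/3 - 350/3))*(-463915) = (-83699 - 652/3)*(-463915) = -251749/3*(-463915) = 116790137335/3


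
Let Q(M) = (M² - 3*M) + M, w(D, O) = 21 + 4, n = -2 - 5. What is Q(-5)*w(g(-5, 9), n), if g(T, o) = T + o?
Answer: 875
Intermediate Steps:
n = -7
w(D, O) = 25
Q(M) = M² - 2*M
Q(-5)*w(g(-5, 9), n) = -5*(-2 - 5)*25 = -5*(-7)*25 = 35*25 = 875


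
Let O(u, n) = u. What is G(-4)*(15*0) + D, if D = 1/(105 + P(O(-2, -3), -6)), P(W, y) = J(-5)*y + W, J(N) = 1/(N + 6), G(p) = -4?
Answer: 1/97 ≈ 0.010309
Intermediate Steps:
J(N) = 1/(6 + N)
P(W, y) = W + y (P(W, y) = y/(6 - 5) + W = y/1 + W = 1*y + W = y + W = W + y)
D = 1/97 (D = 1/(105 + (-2 - 6)) = 1/(105 - 8) = 1/97 ≈ 0.010309)
G(-4)*(15*0) + D = -60*0 + 1/97 = -4*0 + 1/97 = 0 + 1/97 = 1/97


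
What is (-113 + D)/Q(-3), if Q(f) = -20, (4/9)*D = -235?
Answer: 2567/80 ≈ 32.088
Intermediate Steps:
D = -2115/4 (D = (9/4)*(-235) = -2115/4 ≈ -528.75)
(-113 + D)/Q(-3) = (-113 - 2115/4)/(-20) = -2567/4*(-1/20) = 2567/80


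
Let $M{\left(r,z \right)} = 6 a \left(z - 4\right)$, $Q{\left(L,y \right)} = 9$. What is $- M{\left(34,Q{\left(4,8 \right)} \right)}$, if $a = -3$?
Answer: $90$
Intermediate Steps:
$M{\left(r,z \right)} = 72 - 18 z$ ($M{\left(r,z \right)} = 6 \left(-3\right) \left(z - 4\right) = - 18 \left(-4 + z\right) = 72 - 18 z$)
$- M{\left(34,Q{\left(4,8 \right)} \right)} = - (72 - 162) = \left(-1\right) \left(-90\right) = 90$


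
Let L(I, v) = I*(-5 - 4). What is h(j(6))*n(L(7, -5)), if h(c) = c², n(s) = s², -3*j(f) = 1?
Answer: 441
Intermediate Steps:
L(I, v) = -9*I (L(I, v) = I*(-9) = -9*I)
j(f) = -⅓ (j(f) = -⅓*1 = -⅓)
h(j(6))*n(L(7, -5)) = (-⅓)²*(-9*7)² = (⅑)*(-63)² = (⅑)*3969 = 441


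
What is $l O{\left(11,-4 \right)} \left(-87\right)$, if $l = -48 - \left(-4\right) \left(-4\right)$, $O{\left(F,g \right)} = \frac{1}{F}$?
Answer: $\frac{5568}{11} \approx 506.18$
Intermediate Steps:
$l = -64$ ($l = -48 - 16 = -64$)
$l O{\left(11,-4 \right)} \left(-87\right) = - \frac{64}{11} \left(-87\right) = \left(-64\right) \frac{1}{11} \left(-87\right) = \left(- \frac{64}{11}\right) \left(-87\right) = \frac{5568}{11}$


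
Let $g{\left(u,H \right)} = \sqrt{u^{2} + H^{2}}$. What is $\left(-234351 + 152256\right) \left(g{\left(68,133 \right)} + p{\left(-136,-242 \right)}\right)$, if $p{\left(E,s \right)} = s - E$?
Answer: $8702070 - 82095 \sqrt{22313} \approx -3.5609 \cdot 10^{6}$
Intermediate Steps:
$g{\left(u,H \right)} = \sqrt{H^{2} + u^{2}}$
$\left(-234351 + 152256\right) \left(g{\left(68,133 \right)} + p{\left(-136,-242 \right)}\right) = \left(-234351 + 152256\right) \left(\sqrt{133^{2} + 68^{2}} - 106\right) = - 82095 \left(\sqrt{17689 + 4624} + \left(-242 + 136\right)\right) = - 82095 \left(\sqrt{22313} - 106\right) = - 82095 \left(-106 + \sqrt{22313}\right) = 8702070 - 82095 \sqrt{22313}$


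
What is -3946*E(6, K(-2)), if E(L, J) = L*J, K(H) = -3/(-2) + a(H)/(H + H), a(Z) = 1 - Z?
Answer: -17757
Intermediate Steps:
K(H) = 3/2 + (1 - H)/(2*H) (K(H) = -3/(-2) + (1 - H)/(H + H) = -3*(-½) + (1 - H)/((2*H)) = 3/2 + (1 - H)*(1/(2*H)) = 3/2 + (1 - H)/(2*H))
E(L, J) = J*L
-3946*E(6, K(-2)) = -3946*(½ - 2)/(-2)*6 = -3946*(-½*(-3/2))*6 = -5919*6/2 = -3946*9/2 = -17757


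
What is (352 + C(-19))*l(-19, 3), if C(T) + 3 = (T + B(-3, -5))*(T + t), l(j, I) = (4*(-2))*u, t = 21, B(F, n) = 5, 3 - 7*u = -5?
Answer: -20544/7 ≈ -2934.9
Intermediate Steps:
u = 8/7 (u = 3/7 - ⅐*(-5) = 3/7 + 5/7 = 8/7 ≈ 1.1429)
l(j, I) = -64/7 (l(j, I) = (4*(-2))*(8/7) = -8*8/7 = -64/7)
C(T) = -3 + (5 + T)*(21 + T) (C(T) = -3 + (T + 5)*(T + 21) = -3 + (5 + T)*(21 + T))
(352 + C(-19))*l(-19, 3) = (352 + (102 + (-19)² + 26*(-19)))*(-64/7) = (352 + (102 + 361 - 494))*(-64/7) = (352 - 31)*(-64/7) = 321*(-64/7) = -20544/7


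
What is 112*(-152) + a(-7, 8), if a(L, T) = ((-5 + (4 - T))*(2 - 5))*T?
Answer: -16808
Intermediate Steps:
a(L, T) = T*(3 + 3*T) (a(L, T) = ((-1 - T)*(-3))*T = (3 + 3*T)*T = T*(3 + 3*T))
112*(-152) + a(-7, 8) = 112*(-152) + 3*8*(1 + 8) = -17024 + 3*8*9 = -17024 + 216 = -16808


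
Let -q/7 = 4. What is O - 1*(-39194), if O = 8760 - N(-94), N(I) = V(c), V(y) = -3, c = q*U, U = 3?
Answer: 47957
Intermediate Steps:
q = -28 (q = -7*4 = -28)
c = -84 (c = -28*3 = -84)
N(I) = -3
O = 8763 (O = 8760 - 1*(-3) = 8760 + 3 = 8763)
O - 1*(-39194) = 8763 - 1*(-39194) = 8763 + 39194 = 47957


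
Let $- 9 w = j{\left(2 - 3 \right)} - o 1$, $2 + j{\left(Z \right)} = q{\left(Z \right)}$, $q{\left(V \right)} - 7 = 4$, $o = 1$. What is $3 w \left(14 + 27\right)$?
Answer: $- \frac{328}{3} \approx -109.33$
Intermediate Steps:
$q{\left(V \right)} = 11$ ($q{\left(V \right)} = 7 + 4 = 11$)
$j{\left(Z \right)} = 9$ ($j{\left(Z \right)} = -2 + 11 = 9$)
$w = - \frac{8}{9}$ ($w = - \frac{9 - 1 \cdot 1}{9} = - \frac{9 - 1}{9} = \left(- \frac{1}{9}\right) 8 = - \frac{8}{9} \approx -0.88889$)
$3 w \left(14 + 27\right) = 3 \left(- \frac{8}{9}\right) \left(14 + 27\right) = \left(- \frac{8}{3}\right) 41 = - \frac{328}{3}$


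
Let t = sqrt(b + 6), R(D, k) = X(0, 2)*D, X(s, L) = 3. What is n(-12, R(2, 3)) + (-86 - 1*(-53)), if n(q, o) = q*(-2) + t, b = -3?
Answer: -9 + sqrt(3) ≈ -7.2680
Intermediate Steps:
R(D, k) = 3*D
t = sqrt(3) (t = sqrt(-3 + 6) = sqrt(3) ≈ 1.7320)
n(q, o) = sqrt(3) - 2*q (n(q, o) = q*(-2) + sqrt(3) = -2*q + sqrt(3) = sqrt(3) - 2*q)
n(-12, R(2, 3)) + (-86 - 1*(-53)) = (sqrt(3) - 2*(-12)) + (-86 - 1*(-53)) = (sqrt(3) + 24) + (-86 + 53) = (24 + sqrt(3)) - 33 = -9 + sqrt(3)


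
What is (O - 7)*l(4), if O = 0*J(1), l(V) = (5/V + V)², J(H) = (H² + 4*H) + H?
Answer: -3087/16 ≈ -192.94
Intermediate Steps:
J(H) = H² + 5*H
l(V) = (V + 5/V)²
O = 0 (O = 0*(1*(5 + 1)) = 0*(1*6) = 0*6 = 0)
(O - 7)*l(4) = (0 - 7)*((5 + 4²)²/4²) = -7*(5 + 16)²/16 = -7*21²/16 = -7*441/16 = -3087/16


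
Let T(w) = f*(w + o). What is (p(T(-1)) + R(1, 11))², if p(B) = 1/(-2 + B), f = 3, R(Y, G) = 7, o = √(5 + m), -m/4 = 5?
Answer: (-5459*I + 1428*√15)/(10*(-11*I + 3*√15)) ≈ 48.558 - 1.0121*I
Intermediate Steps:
m = -20 (m = -4*5 = -20)
o = I*√15 (o = √(5 - 20) = √(-15) = I*√15 ≈ 3.873*I)
T(w) = 3*w + 3*I*√15 (T(w) = 3*(w + I*√15) = 3*w + 3*I*√15)
(p(T(-1)) + R(1, 11))² = (1/(-2 + (3*(-1) + 3*I*√15)) + 7)² = (1/(-2 + (-3 + 3*I*√15)) + 7)² = (1/(-5 + 3*I*√15) + 7)² = (7 + 1/(-5 + 3*I*√15))²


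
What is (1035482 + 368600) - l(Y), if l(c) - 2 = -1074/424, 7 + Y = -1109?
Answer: 297665497/212 ≈ 1.4041e+6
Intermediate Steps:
Y = -1116 (Y = -7 - 1109 = -1116)
l(c) = -113/212 (l(c) = 2 - 1074/424 = 2 - 1074*1/424 = 2 - 537/212 = -113/212)
(1035482 + 368600) - l(Y) = (1035482 + 368600) - 1*(-113/212) = 1404082 + 113/212 = 297665497/212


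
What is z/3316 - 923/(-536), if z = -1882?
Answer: 512979/444344 ≈ 1.1545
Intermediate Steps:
z/3316 - 923/(-536) = -1882/3316 - 923/(-536) = -1882*1/3316 - 923*(-1/536) = -941/1658 + 923/536 = 512979/444344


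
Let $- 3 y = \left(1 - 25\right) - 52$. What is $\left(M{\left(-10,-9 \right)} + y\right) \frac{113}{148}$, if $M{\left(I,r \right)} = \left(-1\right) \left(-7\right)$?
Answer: $\frac{10961}{444} \approx 24.687$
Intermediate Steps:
$M{\left(I,r \right)} = 7$
$y = \frac{76}{3}$ ($y = - \frac{\left(1 - 25\right) - 52}{3} = - \frac{-24 - 52}{3} = \left(- \frac{1}{3}\right) \left(-76\right) = \frac{76}{3} \approx 25.333$)
$\left(M{\left(-10,-9 \right)} + y\right) \frac{113}{148} = \left(7 + \frac{76}{3}\right) \frac{113}{148} = \frac{97 \cdot 113 \cdot \frac{1}{148}}{3} = \frac{97}{3} \cdot \frac{113}{148} = \frac{10961}{444}$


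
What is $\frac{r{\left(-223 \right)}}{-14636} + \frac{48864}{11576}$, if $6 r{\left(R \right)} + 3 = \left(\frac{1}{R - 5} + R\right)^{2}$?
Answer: $\frac{24142605542321}{6605593987968} \approx 3.6549$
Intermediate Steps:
$r{\left(R \right)} = - \frac{1}{2} + \frac{\left(R + \frac{1}{-5 + R}\right)^{2}}{6}$ ($r{\left(R \right)} = - \frac{1}{2} + \frac{\left(\frac{1}{R - 5} + R\right)^{2}}{6} = - \frac{1}{2} + \frac{\left(\frac{1}{-5 + R} + R\right)^{2}}{6} = - \frac{1}{2} + \frac{\left(R + \frac{1}{-5 + R}\right)^{2}}{6}$)
$\frac{r{\left(-223 \right)}}{-14636} + \frac{48864}{11576} = \frac{- \frac{1}{2} + \frac{\left(1 + \left(-223\right)^{2} - -1115\right)^{2}}{6 \left(-5 - 223\right)^{2}}}{-14636} + \frac{48864}{11576} = \left(- \frac{1}{2} + \frac{\left(1 + 49729 + 1115\right)^{2}}{6 \cdot 51984}\right) \left(- \frac{1}{14636}\right) + 48864 \cdot \frac{1}{11576} = \left(- \frac{1}{2} + \frac{1}{6} \cdot \frac{1}{51984} \cdot 50845^{2}\right) \left(- \frac{1}{14636}\right) + \frac{6108}{1447} = \left(- \frac{1}{2} + \frac{1}{6} \cdot \frac{1}{51984} \cdot 2585214025\right) \left(- \frac{1}{14636}\right) + \frac{6108}{1447} = \left(- \frac{1}{2} + \frac{2585214025}{311904}\right) \left(- \frac{1}{14636}\right) + \frac{6108}{1447} = \frac{2585058073}{311904} \left(- \frac{1}{14636}\right) + \frac{6108}{1447} = - \frac{2585058073}{4565026944} + \frac{6108}{1447} = \frac{24142605542321}{6605593987968}$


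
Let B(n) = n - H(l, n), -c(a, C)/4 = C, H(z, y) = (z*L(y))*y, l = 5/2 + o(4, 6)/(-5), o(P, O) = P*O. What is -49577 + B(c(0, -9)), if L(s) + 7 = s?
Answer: -235699/5 ≈ -47140.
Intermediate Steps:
o(P, O) = O*P
L(s) = -7 + s
l = -23/10 (l = 5/2 + (6*4)/(-5) = 5*(1/2) + 24*(-1/5) = 5/2 - 24/5 = -23/10 ≈ -2.3000)
H(z, y) = y*z*(-7 + y) (H(z, y) = (z*(-7 + y))*y = y*z*(-7 + y))
c(a, C) = -4*C
B(n) = n + 23*n*(-7 + n)/10 (B(n) = n - n*(-23)*(-7 + n)/10 = n - (-23)*n*(-7 + n)/10 = n + 23*n*(-7 + n)/10)
-49577 + B(c(0, -9)) = -49577 + (-4*(-9))*(-151 + 23*(-4*(-9)))/10 = -49577 + (1/10)*36*(-151 + 23*36) = -49577 + (1/10)*36*(-151 + 828) = -49577 + (1/10)*36*677 = -49577 + 12186/5 = -235699/5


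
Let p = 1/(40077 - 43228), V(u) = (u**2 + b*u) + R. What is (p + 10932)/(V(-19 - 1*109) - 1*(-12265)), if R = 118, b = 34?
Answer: 34446731/76931665 ≈ 0.44776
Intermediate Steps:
V(u) = 118 + u**2 + 34*u (V(u) = (u**2 + 34*u) + 118 = 118 + u**2 + 34*u)
p = -1/3151 (p = 1/(-3151) = -1/3151 ≈ -0.00031736)
(p + 10932)/(V(-19 - 1*109) - 1*(-12265)) = (-1/3151 + 10932)/((118 + (-19 - 1*109)**2 + 34*(-19 - 1*109)) - 1*(-12265)) = 34446731/(3151*((118 + (-19 - 109)**2 + 34*(-19 - 109)) + 12265)) = 34446731/(3151*((118 + (-128)**2 + 34*(-128)) + 12265)) = 34446731/(3151*((118 + 16384 - 4352) + 12265)) = 34446731/(3151*(12150 + 12265)) = (34446731/3151)/24415 = (34446731/3151)*(1/24415) = 34446731/76931665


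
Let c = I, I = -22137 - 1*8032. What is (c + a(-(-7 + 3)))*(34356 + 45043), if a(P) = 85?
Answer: -2388639516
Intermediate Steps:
I = -30169 (I = -22137 - 8032 = -30169)
c = -30169
(c + a(-(-7 + 3)))*(34356 + 45043) = (-30169 + 85)*(34356 + 45043) = -30084*79399 = -2388639516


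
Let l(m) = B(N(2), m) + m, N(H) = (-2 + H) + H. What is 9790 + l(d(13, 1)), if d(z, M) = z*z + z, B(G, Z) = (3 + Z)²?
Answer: 44197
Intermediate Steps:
N(H) = -2 + 2*H
d(z, M) = z + z² (d(z, M) = z² + z = z + z²)
l(m) = m + (3 + m)² (l(m) = (3 + m)² + m = m + (3 + m)²)
9790 + l(d(13, 1)) = 9790 + (13*(1 + 13) + (3 + 13*(1 + 13))²) = 9790 + (13*14 + (3 + 13*14)²) = 9790 + (182 + (3 + 182)²) = 9790 + (182 + 185²) = 9790 + (182 + 34225) = 9790 + 34407 = 44197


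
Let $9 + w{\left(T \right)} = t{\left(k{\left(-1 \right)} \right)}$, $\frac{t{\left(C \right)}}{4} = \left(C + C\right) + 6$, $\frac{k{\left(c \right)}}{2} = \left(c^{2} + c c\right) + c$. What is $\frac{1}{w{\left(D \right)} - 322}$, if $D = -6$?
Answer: $- \frac{1}{291} \approx -0.0034364$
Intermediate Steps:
$k{\left(c \right)} = 2 c + 4 c^{2}$ ($k{\left(c \right)} = 2 \left(\left(c^{2} + c c\right) + c\right) = 2 \left(\left(c^{2} + c^{2}\right) + c\right) = 2 \left(2 c^{2} + c\right) = 2 \left(c + 2 c^{2}\right) = 2 c + 4 c^{2}$)
$t{\left(C \right)} = 24 + 8 C$ ($t{\left(C \right)} = 4 \left(\left(C + C\right) + 6\right) = 4 \left(2 C + 6\right) = 4 \left(6 + 2 C\right) = 24 + 8 C$)
$w{\left(T \right)} = 31$ ($w{\left(T \right)} = -9 + \left(24 + 8 \cdot 2 \left(-1\right) \left(1 + 2 \left(-1\right)\right)\right) = -9 + \left(24 + 8 \cdot 2 \left(-1\right) \left(1 - 2\right)\right) = -9 + \left(24 + 8 \cdot 2 \left(-1\right) \left(-1\right)\right) = -9 + \left(24 + 8 \cdot 2\right) = -9 + \left(24 + 16\right) = -9 + 40 = 31$)
$\frac{1}{w{\left(D \right)} - 322} = \frac{1}{31 - 322} = \frac{1}{-291} = - \frac{1}{291}$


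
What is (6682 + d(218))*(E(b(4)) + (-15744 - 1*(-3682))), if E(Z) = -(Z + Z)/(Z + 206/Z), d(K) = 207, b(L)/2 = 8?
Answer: -19196735842/231 ≈ -8.3103e+7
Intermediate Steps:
b(L) = 16 (b(L) = 2*8 = 16)
E(Z) = -2*Z/(Z + 206/Z)
(6682 + d(218))*(E(b(4)) + (-15744 - 1*(-3682))) = (6682 + 207)*(-2*16**2/(206 + 16**2) + (-15744 - 1*(-3682))) = 6889*(-2*256/(206 + 256) + (-15744 + 3682)) = 6889*(-2*256/462 - 12062) = 6889*(-2*256*1/462 - 12062) = 6889*(-256/231 - 12062) = 6889*(-2786578/231) = -19196735842/231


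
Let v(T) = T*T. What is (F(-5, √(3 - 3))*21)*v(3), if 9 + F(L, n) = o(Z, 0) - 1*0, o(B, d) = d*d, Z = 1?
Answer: -1701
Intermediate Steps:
o(B, d) = d²
v(T) = T²
F(L, n) = -9 (F(L, n) = -9 + (0² - 1*0) = -9 + (0 + 0) = -9 + 0 = -9)
(F(-5, √(3 - 3))*21)*v(3) = -9*21*3² = -189*9 = -1701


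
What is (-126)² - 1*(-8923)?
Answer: 24799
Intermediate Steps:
(-126)² - 1*(-8923) = 15876 + 8923 = 24799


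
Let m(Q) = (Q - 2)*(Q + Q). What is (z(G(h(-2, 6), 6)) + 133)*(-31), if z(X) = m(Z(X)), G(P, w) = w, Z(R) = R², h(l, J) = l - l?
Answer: -80011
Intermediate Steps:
h(l, J) = 0
m(Q) = 2*Q*(-2 + Q) (m(Q) = (-2 + Q)*(2*Q) = 2*Q*(-2 + Q))
z(X) = 2*X²*(-2 + X²)
(z(G(h(-2, 6), 6)) + 133)*(-31) = (2*6²*(-2 + 6²) + 133)*(-31) = (2*36*(-2 + 36) + 133)*(-31) = (2*36*34 + 133)*(-31) = (2448 + 133)*(-31) = 2581*(-31) = -80011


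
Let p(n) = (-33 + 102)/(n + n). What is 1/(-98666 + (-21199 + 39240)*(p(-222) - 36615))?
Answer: -148/97779557331 ≈ -1.5136e-9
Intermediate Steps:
p(n) = 69/(2*n) (p(n) = 69/((2*n)) = 69*(1/(2*n)) = 69/(2*n))
1/(-98666 + (-21199 + 39240)*(p(-222) - 36615)) = 1/(-98666 + (-21199 + 39240)*((69/2)/(-222) - 36615)) = 1/(-98666 + 18041*((69/2)*(-1/222) - 36615)) = 1/(-98666 + 18041*(-23/148 - 36615)) = 1/(-98666 + 18041*(-5419043/148)) = 1/(-98666 - 97764954763/148) = 1/(-97779557331/148) = -148/97779557331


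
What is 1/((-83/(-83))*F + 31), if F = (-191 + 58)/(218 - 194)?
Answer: 24/611 ≈ 0.039280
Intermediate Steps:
F = -133/24 ≈ -5.5417
1/((-83/(-83))*F + 31) = 1/(-83/(-83)*(-133/24) + 31) = 1/(-83*(-1/83)*(-133/24) + 31) = 1/(1*(-133/24) + 31) = 1/(-133/24 + 31) = 1/(611/24) = 24/611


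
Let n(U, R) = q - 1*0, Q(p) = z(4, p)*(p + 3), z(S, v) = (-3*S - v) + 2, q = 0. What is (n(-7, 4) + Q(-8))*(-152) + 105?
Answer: -1415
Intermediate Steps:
z(S, v) = 2 - v - 3*S (z(S, v) = (-v - 3*S) + 2 = 2 - v - 3*S)
Q(p) = (-10 - p)*(3 + p) (Q(p) = (2 - p - 3*4)*(p + 3) = (2 - p - 12)*(3 + p) = (-10 - p)*(3 + p))
n(U, R) = 0 (n(U, R) = 0 - 1*0 = 0 + 0 = 0)
(n(-7, 4) + Q(-8))*(-152) + 105 = (0 - (3 - 8)*(10 - 8))*(-152) + 105 = (0 - 1*(-5)*2)*(-152) + 105 = (0 + 10)*(-152) + 105 = 10*(-152) + 105 = -1520 + 105 = -1415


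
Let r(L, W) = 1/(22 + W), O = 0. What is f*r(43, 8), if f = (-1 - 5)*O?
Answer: 0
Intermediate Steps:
f = 0 (f = (-1 - 5)*0 = -6*0 = 0)
f*r(43, 8) = 0/(22 + 8) = 0/30 = 0*(1/30) = 0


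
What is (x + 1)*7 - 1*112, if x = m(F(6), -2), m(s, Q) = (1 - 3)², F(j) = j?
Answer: -77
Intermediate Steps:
m(s, Q) = 4 (m(s, Q) = (-2)² = 4)
x = 4
(x + 1)*7 - 1*112 = (4 + 1)*7 - 1*112 = 5*7 - 112 = 35 - 112 = -77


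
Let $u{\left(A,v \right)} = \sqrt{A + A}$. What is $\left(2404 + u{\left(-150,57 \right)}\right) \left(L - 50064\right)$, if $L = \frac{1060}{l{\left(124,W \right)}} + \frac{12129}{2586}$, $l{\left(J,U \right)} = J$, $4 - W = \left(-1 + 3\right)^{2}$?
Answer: $- \frac{1607622646890}{13361} - \frac{6687282225 i \sqrt{3}}{13361} \approx -1.2032 \cdot 10^{8} - 8.6691 \cdot 10^{5} i$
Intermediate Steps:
$W = 0$ ($W = 4 - \left(-1 + 3\right)^{2} = 4 - 2^{2} = 4 - 4 = 0$)
$u{\left(A,v \right)} = \sqrt{2} \sqrt{A}$ ($u{\left(A,v \right)} = \sqrt{2 A} = \sqrt{2} \sqrt{A}$)
$L = \frac{353763}{26722}$ ($L = \frac{1060}{124} + \frac{12129}{2586} = 1060 \cdot \frac{1}{124} + 12129 \cdot \frac{1}{2586} = \frac{265}{31} + \frac{4043}{862} = \frac{353763}{26722} \approx 13.239$)
$\left(2404 + u{\left(-150,57 \right)}\right) \left(L - 50064\right) = \left(2404 + \sqrt{2} \sqrt{-150}\right) \left(\frac{353763}{26722} - 50064\right) = \left(2404 + \sqrt{2} \cdot 5 i \sqrt{6}\right) \left(- \frac{1337456445}{26722}\right) = \left(2404 + 10 i \sqrt{3}\right) \left(- \frac{1337456445}{26722}\right) = - \frac{1607622646890}{13361} - \frac{6687282225 i \sqrt{3}}{13361}$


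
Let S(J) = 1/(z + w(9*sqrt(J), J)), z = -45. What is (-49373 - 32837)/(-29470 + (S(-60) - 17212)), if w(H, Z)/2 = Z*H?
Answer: 268587273165799950/152514184236693481 + 177573600*I*sqrt(15)/152514184236693481 ≈ 1.7611 + 4.5093e-9*I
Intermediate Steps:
w(H, Z) = 2*H*Z (w(H, Z) = 2*(Z*H) = 2*(H*Z) = 2*H*Z)
S(J) = 1/(-45 + 18*J**(3/2)) (S(J) = 1/(-45 + 2*(9*sqrt(J))*J) = 1/(-45 + 18*J**(3/2)))
(-49373 - 32837)/(-29470 + (S(-60) - 17212)) = (-49373 - 32837)/(-29470 + (1/(9*(-5 + 2*(-60)**(3/2))) - 17212)) = -82210/(-29470 + (1/(9*(-5 + 2*(-120*I*sqrt(15)))) - 17212)) = -82210/(-29470 + (1/(9*(-5 - 240*I*sqrt(15))) - 17212)) = -82210/(-29470 + (-17212 + 1/(9*(-5 - 240*I*sqrt(15))))) = -82210/(-46682 + 1/(9*(-5 - 240*I*sqrt(15))))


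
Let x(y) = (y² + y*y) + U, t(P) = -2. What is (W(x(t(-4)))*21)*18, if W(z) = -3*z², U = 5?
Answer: -191646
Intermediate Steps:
x(y) = 5 + 2*y² (x(y) = (y² + y*y) + 5 = (y² + y²) + 5 = 2*y² + 5 = 5 + 2*y²)
(W(x(t(-4)))*21)*18 = (-3*(5 + 2*(-2)²)²*21)*18 = (-3*(5 + 2*4)²*21)*18 = (-3*(5 + 8)²*21)*18 = (-3*13²*21)*18 = (-3*169*21)*18 = -507*21*18 = -10647*18 = -191646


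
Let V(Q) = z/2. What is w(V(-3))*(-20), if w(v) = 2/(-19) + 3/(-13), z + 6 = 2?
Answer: 1660/247 ≈ 6.7206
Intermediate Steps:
z = -4 (z = -6 + 2 = -4)
V(Q) = -2 (V(Q) = -4/2 = -4*½ = -2)
w(v) = -83/247 (w(v) = 2*(-1/19) + 3*(-1/13) = -2/19 - 3/13 = -83/247)
w(V(-3))*(-20) = -83/247*(-20) = 1660/247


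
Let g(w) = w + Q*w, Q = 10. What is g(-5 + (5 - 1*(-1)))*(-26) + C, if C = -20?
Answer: -306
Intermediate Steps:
g(w) = 11*w (g(w) = w + 10*w = 11*w)
g(-5 + (5 - 1*(-1)))*(-26) + C = (11*(-5 + (5 - 1*(-1))))*(-26) - 20 = (11*(-5 + (5 + 1)))*(-26) - 20 = (11*(-5 + 6))*(-26) - 20 = (11*1)*(-26) - 20 = 11*(-26) - 20 = -286 - 20 = -306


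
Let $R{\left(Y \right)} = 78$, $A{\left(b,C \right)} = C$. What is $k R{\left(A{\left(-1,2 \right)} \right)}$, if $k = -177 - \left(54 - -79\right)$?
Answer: $-24180$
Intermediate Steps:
$k = -310$ ($k = -177 - \left(54 + 79\right) = -177 - 133 = -310$)
$k R{\left(A{\left(-1,2 \right)} \right)} = \left(-310\right) 78 = -24180$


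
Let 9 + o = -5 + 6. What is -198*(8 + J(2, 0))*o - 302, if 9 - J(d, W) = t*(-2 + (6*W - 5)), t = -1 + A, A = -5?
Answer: -39902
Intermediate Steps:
t = -6 (t = -1 - 5 = -6)
J(d, W) = -33 + 36*W (J(d, W) = 9 - (-6)*(-2 + (6*W - 5)) = 9 - (-6)*(-2 + (-5 + 6*W)) = 9 - (-6)*(-7 + 6*W) = 9 - (42 - 36*W) = 9 + (-42 + 36*W) = -33 + 36*W)
o = -8 (o = -9 + (-5 + 6) = -9 + 1 = -8)
-198*(8 + J(2, 0))*o - 302 = -198*(8 + (-33 + 36*0))*(-8) - 302 = -198*(8 + (-33 + 0))*(-8) - 302 = -198*(8 - 33)*(-8) - 302 = -(-4950)*(-8) - 302 = -198*200 - 302 = -39600 - 302 = -39902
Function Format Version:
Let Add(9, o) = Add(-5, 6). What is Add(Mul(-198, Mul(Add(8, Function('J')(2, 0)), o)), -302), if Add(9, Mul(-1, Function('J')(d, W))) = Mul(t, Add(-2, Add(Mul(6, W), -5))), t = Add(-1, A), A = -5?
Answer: -39902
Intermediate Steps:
t = -6 (t = Add(-1, -5) = -6)
Function('J')(d, W) = Add(-33, Mul(36, W)) (Function('J')(d, W) = Add(9, Mul(-1, Mul(-6, Add(-2, Add(Mul(6, W), -5))))) = Add(9, Mul(-1, Mul(-6, Add(-2, Add(-5, Mul(6, W)))))) = Add(9, Mul(-1, Mul(-6, Add(-7, Mul(6, W))))) = Add(9, Mul(-1, Add(42, Mul(-36, W)))) = Add(9, Add(-42, Mul(36, W))) = Add(-33, Mul(36, W)))
o = -8 (o = Add(-9, Add(-5, 6)) = Add(-9, 1) = -8)
Add(Mul(-198, Mul(Add(8, Function('J')(2, 0)), o)), -302) = Add(Mul(-198, Mul(Add(8, Add(-33, Mul(36, 0))), -8)), -302) = Add(Mul(-198, Mul(Add(8, Add(-33, 0)), -8)), -302) = Add(Mul(-198, Mul(Add(8, -33), -8)), -302) = Add(Mul(-198, Mul(-25, -8)), -302) = Add(Mul(-198, 200), -302) = Add(-39600, -302) = -39902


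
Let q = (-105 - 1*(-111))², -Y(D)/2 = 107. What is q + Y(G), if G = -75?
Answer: -178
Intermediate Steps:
Y(D) = -214 (Y(D) = -2*107 = -214)
q = 36 (q = (-105 + 111)² = 6² = 36)
q + Y(G) = 36 - 214 = -178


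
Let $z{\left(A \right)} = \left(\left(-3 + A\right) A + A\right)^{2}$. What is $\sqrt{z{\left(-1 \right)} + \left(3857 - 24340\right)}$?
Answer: $i \sqrt{20474} \approx 143.09 i$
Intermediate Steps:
$z{\left(A \right)} = \left(A + A \left(-3 + A\right)\right)^{2}$ ($z{\left(A \right)} = \left(A \left(-3 + A\right) + A\right)^{2} = \left(A + A \left(-3 + A\right)\right)^{2}$)
$\sqrt{z{\left(-1 \right)} + \left(3857 - 24340\right)} = \sqrt{\left(-1\right)^{2} \left(-2 - 1\right)^{2} + \left(3857 - 24340\right)} = \sqrt{1 \left(-3\right)^{2} + \left(3857 - 24340\right)} = \sqrt{1 \cdot 9 - 20483} = \sqrt{9 - 20483} = \sqrt{-20474} = i \sqrt{20474}$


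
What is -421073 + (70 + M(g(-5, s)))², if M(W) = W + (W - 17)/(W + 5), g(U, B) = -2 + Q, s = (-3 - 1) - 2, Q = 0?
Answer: -3755432/9 ≈ -4.1727e+5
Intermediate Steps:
s = -6 (s = -4 - 2 = -6)
g(U, B) = -2 (g(U, B) = -2 + 0 = -2)
M(W) = W + (-17 + W)/(5 + W)
-421073 + (70 + M(g(-5, s)))² = -421073 + (70 + (-17 + (-2)² + 6*(-2))/(5 - 2))² = -421073 + (70 + (-17 + 4 - 12)/3)² = -421073 + (70 + (⅓)*(-25))² = -421073 + (70 - 25/3)² = -421073 + (185/3)² = -421073 + 34225/9 = -3755432/9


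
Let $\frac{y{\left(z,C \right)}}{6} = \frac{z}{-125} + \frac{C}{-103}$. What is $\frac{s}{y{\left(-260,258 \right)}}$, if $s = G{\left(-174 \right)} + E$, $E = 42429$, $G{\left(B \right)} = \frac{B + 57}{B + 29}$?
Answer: $- \frac{528074305}{31726} \approx -16645.0$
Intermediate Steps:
$G{\left(B \right)} = \frac{57 + B}{29 + B}$
$s = \frac{6152322}{145}$ ($s = \frac{57 - 174}{29 - 174} + 42429 = \frac{1}{-145} \left(-117\right) + 42429 = \left(- \frac{1}{145}\right) \left(-117\right) + 42429 = \frac{117}{145} + 42429 = \frac{6152322}{145} \approx 42430.0$)
$y{\left(z,C \right)} = - \frac{6 C}{103} - \frac{6 z}{125}$ ($y{\left(z,C \right)} = 6 \left(\frac{z}{-125} + \frac{C}{-103}\right) = 6 \left(z \left(- \frac{1}{125}\right) + C \left(- \frac{1}{103}\right)\right) = 6 \left(- \frac{z}{125} - \frac{C}{103}\right) = 6 \left(- \frac{C}{103} - \frac{z}{125}\right) = - \frac{6 C}{103} - \frac{6 z}{125}$)
$\frac{s}{y{\left(-260,258 \right)}} = \frac{6152322}{145 \left(\left(- \frac{6}{103}\right) 258 - - \frac{312}{25}\right)} = \frac{6152322}{145 \left(- \frac{1548}{103} + \frac{312}{25}\right)} = \frac{6152322}{145 \left(- \frac{6564}{2575}\right)} = \frac{6152322}{145} \left(- \frac{2575}{6564}\right) = - \frac{528074305}{31726}$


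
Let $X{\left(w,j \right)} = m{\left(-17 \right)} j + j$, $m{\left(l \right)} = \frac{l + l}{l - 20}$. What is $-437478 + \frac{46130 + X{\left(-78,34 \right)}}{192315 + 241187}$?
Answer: $- \frac{3508479522574}{8019787} \approx -4.3748 \cdot 10^{5}$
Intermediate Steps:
$m{\left(l \right)} = \frac{2 l}{-20 + l}$
$X{\left(w,j \right)} = \frac{71 j}{37}$ ($X{\left(w,j \right)} = 2 \left(-17\right) \frac{1}{-20 - 17} j + j = 2 \left(-17\right) \frac{1}{-37} j + j = 2 \left(-17\right) \left(- \frac{1}{37}\right) j + j = \frac{34 j}{37} + j = \frac{71 j}{37}$)
$-437478 + \frac{46130 + X{\left(-78,34 \right)}}{192315 + 241187} = -437478 + \frac{46130 + \frac{71}{37} \cdot 34}{192315 + 241187} = -437478 + \frac{46130 + \frac{2414}{37}}{433502} = -437478 + \frac{1709224}{37} \cdot \frac{1}{433502} = -437478 + \frac{854612}{8019787} = - \frac{3508479522574}{8019787}$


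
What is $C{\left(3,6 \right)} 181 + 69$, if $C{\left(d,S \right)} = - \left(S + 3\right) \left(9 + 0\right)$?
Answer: $-14592$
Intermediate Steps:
$C{\left(d,S \right)} = -27 - 9 S$ ($C{\left(d,S \right)} = - \left(3 + S\right) 9 = - (27 + 9 S) = -27 - 9 S$)
$C{\left(3,6 \right)} 181 + 69 = \left(-27 - 54\right) 181 + 69 = \left(-81\right) 181 + 69 = -14661 + 69 = -14592$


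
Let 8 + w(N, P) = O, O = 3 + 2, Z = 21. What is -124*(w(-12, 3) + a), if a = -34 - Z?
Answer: 7192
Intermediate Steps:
O = 5
w(N, P) = -3 (w(N, P) = -8 + 5 = -3)
a = -55 (a = -34 - 1*21 = -34 - 21 = -55)
-124*(w(-12, 3) + a) = -124*(-3 - 55) = -124*(-58) = 7192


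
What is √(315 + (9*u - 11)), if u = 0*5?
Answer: 4*√19 ≈ 17.436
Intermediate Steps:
u = 0
√(315 + (9*u - 11)) = √(315 + (9*0 - 11)) = √(315 + (0 - 11)) = √(315 - 11) = √304 = 4*√19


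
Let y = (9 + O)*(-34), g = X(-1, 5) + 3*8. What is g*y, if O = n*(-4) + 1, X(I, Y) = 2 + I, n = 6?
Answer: 11900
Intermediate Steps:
g = 25 (g = (2 - 1) + 3*8 = 1 + 24 = 25)
O = -23 (O = 6*(-4) + 1 = -24 + 1 = -23)
y = 476 (y = (9 - 23)*(-34) = -14*(-34) = 476)
g*y = 25*476 = 11900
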